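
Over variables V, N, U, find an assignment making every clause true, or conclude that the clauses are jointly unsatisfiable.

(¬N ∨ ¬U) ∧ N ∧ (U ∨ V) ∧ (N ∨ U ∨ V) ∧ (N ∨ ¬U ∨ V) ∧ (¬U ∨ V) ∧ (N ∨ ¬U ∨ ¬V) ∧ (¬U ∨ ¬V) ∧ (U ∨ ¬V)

UNSATISFIABLE

Case N = True:
  (¬N ∨ ¬U) forces U = False.
  (U ∨ V) forces V = True.
  Clause (U ∨ ¬V) is falsified — contradiction.
Case N = False:
  Clause (N) is falsified — contradiction.
Both cases fail, so the formula is unsatisfiable.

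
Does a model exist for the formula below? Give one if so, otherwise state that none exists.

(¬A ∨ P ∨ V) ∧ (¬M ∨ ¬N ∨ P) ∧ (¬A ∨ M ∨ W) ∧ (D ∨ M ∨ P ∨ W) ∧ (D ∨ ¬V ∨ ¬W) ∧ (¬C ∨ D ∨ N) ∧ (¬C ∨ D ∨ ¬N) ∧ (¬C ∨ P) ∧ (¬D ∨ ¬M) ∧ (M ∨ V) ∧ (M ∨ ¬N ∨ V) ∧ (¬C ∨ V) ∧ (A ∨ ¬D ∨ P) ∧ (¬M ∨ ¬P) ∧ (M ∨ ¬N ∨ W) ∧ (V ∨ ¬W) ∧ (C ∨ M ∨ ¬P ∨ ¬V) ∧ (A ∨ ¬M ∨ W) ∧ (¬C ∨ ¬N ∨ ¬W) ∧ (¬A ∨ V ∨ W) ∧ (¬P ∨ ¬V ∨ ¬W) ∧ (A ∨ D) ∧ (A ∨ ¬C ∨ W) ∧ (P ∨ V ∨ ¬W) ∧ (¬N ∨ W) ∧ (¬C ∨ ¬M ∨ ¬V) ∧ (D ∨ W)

D: True; N: True; M: False; P: False; C: False; A: True; W: True; V: True

Set D = True.
  then (¬D ∨ ¬M) forces M = False.
  then (M ∨ V) forces V = True.
Set N = True.
  then (M ∨ ¬N ∨ W) forces W = True.
  then (¬C ∨ ¬N ∨ ¬W) forces C = False.
  then (¬P ∨ ¬V ∨ ¬W) forces P = False.
  then (A ∨ ¬D ∨ P) forces A = True.
All clauses satisfied.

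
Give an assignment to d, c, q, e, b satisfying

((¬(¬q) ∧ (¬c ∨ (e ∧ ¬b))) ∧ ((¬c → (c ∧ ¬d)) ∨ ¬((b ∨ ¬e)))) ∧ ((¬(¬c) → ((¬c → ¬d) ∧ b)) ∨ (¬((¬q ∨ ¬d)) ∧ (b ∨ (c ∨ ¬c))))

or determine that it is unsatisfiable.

d=T, c=F, q=T, e=T, b=F

  (¬(¬q) ∧ (¬c ∨ (e ∧ ¬b))) ∧ ((¬c → (c ∧ ¬d)) ∨ ¬((b ∨ ¬e))) = True
    ¬(¬q) ∧ (¬c ∨ (e ∧ ¬b)) = True
      ¬(¬q) = True
        ¬q = False
      ¬c ∨ (e ∧ ¬b) = True
        ¬c = True
        e ∧ ¬b = True
          ¬b = True
    (¬c → (c ∧ ¬d)) ∨ ¬((b ∨ ¬e)) = True
      ¬c → (c ∧ ¬d) = False
        ¬c = True
        c ∧ ¬d = False
          ¬d = False
      ¬((b ∨ ¬e)) = True
        b ∨ ¬e = False
          ¬e = False
  (¬(¬c) → ((¬c → ¬d) ∧ b)) ∨ (¬((¬q ∨ ¬d)) ∧ (b ∨ (c ∨ ¬c))) = True
    ¬(¬c) → ((¬c → ¬d) ∧ b) = True
      ¬(¬c) = False
        ¬c = True
      (¬c → ¬d) ∧ b = False
        ¬c → ¬d = False
          ¬c = True
          ¬d = False
    ¬((¬q ∨ ¬d)) ∧ (b ∨ (c ∨ ¬c)) = True
      ¬((¬q ∨ ¬d)) = True
        ¬q ∨ ¬d = False
          ¬q = False
          ¬d = False
      b ∨ (c ∨ ¬c) = True
        c ∨ ¬c = True
          ¬c = True
Both conjuncts True, so the formula holds.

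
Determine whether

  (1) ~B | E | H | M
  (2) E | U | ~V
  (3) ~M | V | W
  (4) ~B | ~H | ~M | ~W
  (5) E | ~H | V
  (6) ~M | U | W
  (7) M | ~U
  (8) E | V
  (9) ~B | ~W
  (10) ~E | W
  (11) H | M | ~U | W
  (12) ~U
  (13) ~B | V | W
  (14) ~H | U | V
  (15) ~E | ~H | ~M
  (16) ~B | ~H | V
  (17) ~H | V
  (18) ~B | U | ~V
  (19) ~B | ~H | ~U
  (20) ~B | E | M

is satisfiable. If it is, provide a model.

V: True; B: False; U: False; M: False; W: True; E: True; H: False

Unit clause (~U) forces U = False.
Set V = True.
  then (E | U | ~V) forces E = True.
  then (~E | W) forces W = True.
  then (~B | U | ~V) forces B = False.
Set M = False.
Set H = False.
All clauses satisfied.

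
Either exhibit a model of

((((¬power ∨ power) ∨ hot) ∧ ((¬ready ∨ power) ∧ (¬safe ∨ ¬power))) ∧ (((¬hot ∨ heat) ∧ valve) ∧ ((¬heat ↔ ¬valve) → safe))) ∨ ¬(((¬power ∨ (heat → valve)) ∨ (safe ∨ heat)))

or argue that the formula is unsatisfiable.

ready: False, power: False, hot: False, heat: False, safe: False, valve: True

  ((((¬power ∨ power) ∨ hot) ∧ ((¬ready ∨ power) ∧ (¬safe ∨ ¬power))) ∧ (((¬hot ∨ heat) ∧ valve) ∧ ((¬heat ↔ ¬valve) → safe))) ∨ ¬(((¬power ∨ (heat → valve)) ∨ (safe ∨ heat))) = True
    (((¬power ∨ power) ∨ hot) ∧ ((¬ready ∨ power) ∧ (¬safe ∨ ¬power))) ∧ (((¬hot ∨ heat) ∧ valve) ∧ ((¬heat ↔ ¬valve) → safe)) = True
      ((¬power ∨ power) ∨ hot) ∧ ((¬ready ∨ power) ∧ (¬safe ∨ ¬power)) = True
        (¬power ∨ power) ∨ hot = True
          ¬power ∨ power = True
            ¬power = True
        (¬ready ∨ power) ∧ (¬safe ∨ ¬power) = True
          ¬ready ∨ power = True
            ¬ready = True
          ¬safe ∨ ¬power = True
            ¬safe = True
            ¬power = True
      ((¬hot ∨ heat) ∧ valve) ∧ ((¬heat ↔ ¬valve) → safe) = True
        (¬hot ∨ heat) ∧ valve = True
          ¬hot ∨ heat = True
            ¬hot = True
        (¬heat ↔ ¬valve) → safe = True
          ¬heat ↔ ¬valve = False
            ¬heat = True
            ¬valve = False
    ¬(((¬power ∨ (heat → valve)) ∨ (safe ∨ heat))) = False
      (¬power ∨ (heat → valve)) ∨ (safe ∨ heat) = True
        ¬power ∨ (heat → valve) = True
          ¬power = True
          heat → valve = True
        safe ∨ heat = False
The formula evaluates to True.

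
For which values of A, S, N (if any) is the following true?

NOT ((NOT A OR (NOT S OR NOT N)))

A = True, S = True, N = True

  NOT ((NOT A OR (NOT S OR NOT N))) = True
    NOT A OR (NOT S OR NOT N) = False
      NOT A = False
      NOT S OR NOT N = False
        NOT S = False
        NOT N = False
The formula evaluates to True.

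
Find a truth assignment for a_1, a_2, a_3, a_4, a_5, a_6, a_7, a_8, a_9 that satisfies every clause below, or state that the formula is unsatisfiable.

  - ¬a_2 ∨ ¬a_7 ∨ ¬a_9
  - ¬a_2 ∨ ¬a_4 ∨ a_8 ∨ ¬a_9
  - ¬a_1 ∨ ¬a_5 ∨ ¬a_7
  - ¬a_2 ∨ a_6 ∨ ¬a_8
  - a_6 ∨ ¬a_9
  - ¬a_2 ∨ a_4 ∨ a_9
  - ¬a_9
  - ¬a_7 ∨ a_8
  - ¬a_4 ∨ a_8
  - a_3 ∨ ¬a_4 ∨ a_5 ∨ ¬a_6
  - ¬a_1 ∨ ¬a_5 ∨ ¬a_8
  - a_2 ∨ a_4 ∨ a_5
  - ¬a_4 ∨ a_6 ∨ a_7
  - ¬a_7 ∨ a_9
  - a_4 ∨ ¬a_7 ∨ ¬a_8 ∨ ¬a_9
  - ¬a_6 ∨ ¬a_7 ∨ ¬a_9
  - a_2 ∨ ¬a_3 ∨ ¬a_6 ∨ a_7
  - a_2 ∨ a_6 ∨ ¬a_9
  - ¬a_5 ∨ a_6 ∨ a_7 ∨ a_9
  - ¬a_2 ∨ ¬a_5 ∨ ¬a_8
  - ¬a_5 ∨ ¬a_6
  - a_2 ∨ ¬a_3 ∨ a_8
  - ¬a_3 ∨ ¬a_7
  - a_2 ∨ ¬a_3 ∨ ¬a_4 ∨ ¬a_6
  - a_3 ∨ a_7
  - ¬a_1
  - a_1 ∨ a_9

The formula is unsatisfiable.

Case a_1 = True:
  Clause (¬a_1) is falsified — contradiction.
Case a_1 = False:
  (¬a_9) forces a_9 = False.
  Clause (a_1 ∨ a_9) is falsified — contradiction.
Both cases fail, so the formula is unsatisfiable.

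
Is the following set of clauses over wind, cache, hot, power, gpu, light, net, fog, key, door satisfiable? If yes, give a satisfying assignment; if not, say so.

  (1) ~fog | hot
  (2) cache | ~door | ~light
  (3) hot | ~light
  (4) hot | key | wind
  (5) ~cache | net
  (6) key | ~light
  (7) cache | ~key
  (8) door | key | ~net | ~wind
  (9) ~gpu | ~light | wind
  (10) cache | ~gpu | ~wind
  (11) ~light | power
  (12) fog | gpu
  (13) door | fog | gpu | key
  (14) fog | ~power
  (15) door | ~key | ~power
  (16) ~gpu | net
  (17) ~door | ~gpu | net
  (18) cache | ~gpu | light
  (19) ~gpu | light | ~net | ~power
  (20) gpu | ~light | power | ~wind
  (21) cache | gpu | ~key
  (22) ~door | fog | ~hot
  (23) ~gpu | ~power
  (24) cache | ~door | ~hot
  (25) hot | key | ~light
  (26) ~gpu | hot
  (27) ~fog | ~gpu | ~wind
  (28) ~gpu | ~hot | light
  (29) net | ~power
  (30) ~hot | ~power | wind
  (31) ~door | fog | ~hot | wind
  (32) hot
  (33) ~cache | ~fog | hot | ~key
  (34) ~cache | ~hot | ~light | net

Unit clause (hot) forces hot = True.
Set wind = True.
Set cache = True.
  then (~cache | net) forces net = True.
Set power = True.
  then (fog | ~power) forces fog = True.
  then (~gpu | ~power) forces gpu = False.
Set light = True.
  then (key | ~light) forces key = True.
  then (door | ~key | ~power) forces door = True.
All clauses satisfied.

wind=T, cache=T, hot=T, power=T, gpu=F, light=T, net=T, fog=T, key=T, door=T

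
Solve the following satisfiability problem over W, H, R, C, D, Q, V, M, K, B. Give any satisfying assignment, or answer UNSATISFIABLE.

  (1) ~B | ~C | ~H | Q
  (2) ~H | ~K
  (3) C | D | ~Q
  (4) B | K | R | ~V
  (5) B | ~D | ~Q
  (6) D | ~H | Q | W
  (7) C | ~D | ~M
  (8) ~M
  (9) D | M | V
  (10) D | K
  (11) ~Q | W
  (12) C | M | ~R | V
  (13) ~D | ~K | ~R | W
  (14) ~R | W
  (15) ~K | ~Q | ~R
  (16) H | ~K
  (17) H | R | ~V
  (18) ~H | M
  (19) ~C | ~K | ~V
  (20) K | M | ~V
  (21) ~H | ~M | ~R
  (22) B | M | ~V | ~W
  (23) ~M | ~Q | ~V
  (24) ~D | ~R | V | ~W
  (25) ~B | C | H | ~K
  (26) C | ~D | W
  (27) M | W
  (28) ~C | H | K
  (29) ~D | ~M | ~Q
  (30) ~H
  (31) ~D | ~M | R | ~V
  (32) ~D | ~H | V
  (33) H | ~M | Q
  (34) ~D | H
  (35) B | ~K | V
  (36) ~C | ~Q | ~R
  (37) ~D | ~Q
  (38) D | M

The formula is unsatisfiable.

Case H = True:
  Clause (~H) is falsified — contradiction.
Case H = False:
  (~M) forces M = False.
  (H | ~K) forces K = False.
  (D | K) forces D = True.
  Clause (~D | H) is falsified — contradiction.
Both cases fail, so the formula is unsatisfiable.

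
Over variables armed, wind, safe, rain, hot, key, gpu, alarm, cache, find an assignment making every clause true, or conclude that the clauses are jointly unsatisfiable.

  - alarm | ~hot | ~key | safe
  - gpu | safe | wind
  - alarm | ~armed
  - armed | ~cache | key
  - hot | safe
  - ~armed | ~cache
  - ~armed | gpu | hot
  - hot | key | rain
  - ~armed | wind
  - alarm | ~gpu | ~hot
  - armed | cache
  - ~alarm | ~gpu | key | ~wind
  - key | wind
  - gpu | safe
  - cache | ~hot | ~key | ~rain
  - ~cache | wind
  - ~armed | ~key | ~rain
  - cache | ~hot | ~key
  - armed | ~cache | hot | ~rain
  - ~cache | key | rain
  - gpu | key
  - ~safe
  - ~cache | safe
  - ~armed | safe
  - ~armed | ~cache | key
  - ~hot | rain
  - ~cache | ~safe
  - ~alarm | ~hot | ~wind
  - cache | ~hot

Case safe = True:
  Clause (~safe) is falsified — contradiction.
Case safe = False:
  (hot | safe) forces hot = True.
  (gpu | safe) forces gpu = True.
  (alarm | ~gpu | ~hot) forces alarm = True.
  (~cache | safe) forces cache = False.
  Clause (cache | ~hot) is falsified — contradiction.
Both cases fail, so the formula is unsatisfiable.

Unsatisfiable — no assignment works.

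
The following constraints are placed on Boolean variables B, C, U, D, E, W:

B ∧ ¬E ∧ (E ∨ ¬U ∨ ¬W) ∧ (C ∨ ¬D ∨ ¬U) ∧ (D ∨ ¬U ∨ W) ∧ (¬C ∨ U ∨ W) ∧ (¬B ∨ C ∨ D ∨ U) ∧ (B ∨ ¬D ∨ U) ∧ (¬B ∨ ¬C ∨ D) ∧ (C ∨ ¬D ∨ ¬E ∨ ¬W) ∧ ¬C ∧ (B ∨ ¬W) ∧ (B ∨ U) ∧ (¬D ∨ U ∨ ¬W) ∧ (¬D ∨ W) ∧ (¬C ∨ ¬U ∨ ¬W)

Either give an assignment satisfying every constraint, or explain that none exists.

Unsatisfiable

Case U = True:
  (B) forces B = True.
  (¬E) forces E = False.
  (E ∨ ¬U ∨ ¬W) forces W = False.
  (D ∨ ¬U ∨ W) forces D = True.
  Clause (¬D ∨ W) is falsified — contradiction.
Case U = False:
  (B) forces B = True.
  (¬E) forces E = False.
  (¬C) forces C = False.
  (¬B ∨ C ∨ D ∨ U) forces D = True.
  (¬D ∨ U ∨ ¬W) forces W = False.
  Clause (¬D ∨ W) is falsified — contradiction.
Both cases fail, so the formula is unsatisfiable.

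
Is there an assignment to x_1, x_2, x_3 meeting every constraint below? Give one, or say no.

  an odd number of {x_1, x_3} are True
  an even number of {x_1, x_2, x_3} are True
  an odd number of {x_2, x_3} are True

x_1: True, x_2: True, x_3: False

{x_1, x_3}: 1 true → odd ✓
{x_1, x_2, x_3}: 2 true → even ✓
{x_2, x_3}: 1 true → odd ✓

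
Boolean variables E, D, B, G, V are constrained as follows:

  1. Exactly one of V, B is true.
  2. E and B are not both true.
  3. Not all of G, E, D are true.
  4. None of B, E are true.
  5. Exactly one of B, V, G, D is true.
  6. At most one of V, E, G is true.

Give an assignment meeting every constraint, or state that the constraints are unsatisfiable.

E = False, D = False, B = False, G = False, V = True

  (1) {V, B}: 1 true — exactly one ✓
  (2) E=F, B=F — not both ✓
  (3) {G, E, D}: 0/3 true — not all ✓
  (4) {B, E}: 0 true — none ✓
  (5) {B, V, G, D}: 1 true — exactly one ✓
  (6) {V, E, G}: 1 true — at most one ✓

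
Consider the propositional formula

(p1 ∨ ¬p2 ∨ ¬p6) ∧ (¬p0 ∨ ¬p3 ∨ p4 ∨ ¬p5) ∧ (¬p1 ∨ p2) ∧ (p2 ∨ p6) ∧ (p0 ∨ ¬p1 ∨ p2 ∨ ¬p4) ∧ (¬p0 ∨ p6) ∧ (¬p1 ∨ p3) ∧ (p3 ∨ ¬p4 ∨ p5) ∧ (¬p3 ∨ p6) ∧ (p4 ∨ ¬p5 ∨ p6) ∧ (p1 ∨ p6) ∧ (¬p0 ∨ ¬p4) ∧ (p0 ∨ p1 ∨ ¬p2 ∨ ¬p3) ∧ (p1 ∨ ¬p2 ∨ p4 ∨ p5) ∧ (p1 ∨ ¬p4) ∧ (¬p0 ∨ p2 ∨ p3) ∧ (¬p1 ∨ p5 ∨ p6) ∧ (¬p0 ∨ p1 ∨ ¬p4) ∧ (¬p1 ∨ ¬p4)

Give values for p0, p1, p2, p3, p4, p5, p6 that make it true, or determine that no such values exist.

Set p0 = True.
  then (¬p0 ∨ p6) forces p6 = True.
  then (¬p0 ∨ ¬p4) forces p4 = False.
Set p1 = True.
  then (¬p1 ∨ p2) forces p2 = True.
  then (¬p1 ∨ p3) forces p3 = True.
  then (¬p0 ∨ ¬p3 ∨ p4 ∨ ¬p5) forces p5 = False.
All clauses satisfied.

p0 = True, p1 = True, p2 = True, p3 = True, p4 = False, p5 = False, p6 = True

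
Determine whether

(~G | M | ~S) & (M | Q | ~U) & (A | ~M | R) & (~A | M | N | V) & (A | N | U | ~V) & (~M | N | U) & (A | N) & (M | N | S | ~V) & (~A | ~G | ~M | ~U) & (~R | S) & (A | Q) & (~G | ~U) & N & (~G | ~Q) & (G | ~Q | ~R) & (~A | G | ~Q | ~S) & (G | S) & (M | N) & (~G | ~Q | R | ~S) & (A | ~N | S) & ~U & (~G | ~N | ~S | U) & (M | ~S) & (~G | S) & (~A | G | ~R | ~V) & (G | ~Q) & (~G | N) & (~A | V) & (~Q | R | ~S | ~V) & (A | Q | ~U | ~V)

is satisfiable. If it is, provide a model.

R: False; Q: False; N: True; M: True; S: True; U: False; G: False; A: True; V: True

Unit clause (N) forces N = True.
Unit clause (~U) forces U = False.
Set R = False.
Try Q = True:
  (~G | ~Q) forces G = False.
  clause (G | ~Q) is falsified — backtrack.
So Q = False.
  then (A | Q) forces A = True.
  then (~A | V) forces V = True.
Set M = True.
Set S = True.
  then (~G | ~N | ~S | U) forces G = False.
All clauses satisfied.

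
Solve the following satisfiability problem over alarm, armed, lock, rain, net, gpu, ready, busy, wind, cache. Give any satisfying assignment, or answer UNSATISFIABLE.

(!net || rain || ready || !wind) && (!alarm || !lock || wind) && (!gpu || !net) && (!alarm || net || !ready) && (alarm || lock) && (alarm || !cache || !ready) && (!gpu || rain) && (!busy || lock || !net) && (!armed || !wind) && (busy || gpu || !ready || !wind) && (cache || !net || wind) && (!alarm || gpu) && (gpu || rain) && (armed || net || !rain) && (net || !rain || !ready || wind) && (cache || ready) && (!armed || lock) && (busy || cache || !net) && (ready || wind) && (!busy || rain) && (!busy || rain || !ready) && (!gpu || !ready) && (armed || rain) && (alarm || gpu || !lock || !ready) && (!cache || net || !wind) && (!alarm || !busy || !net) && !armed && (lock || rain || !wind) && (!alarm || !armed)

Unit clause (!armed) forces armed = False.
In (armed || rain) only rain is left, so rain = True.
In (armed || net || !rain) only net is left, so net = True.
In (!gpu || !net) only !gpu is left, so gpu = False.
In (!alarm || gpu) only !alarm is left, so alarm = False.
In (alarm || lock) only lock is left, so lock = True.
In (alarm || gpu || !lock || !ready) only !ready is left, so ready = False.
In (cache || ready) only cache is left, so cache = True.
In (ready || wind) only wind is left, so wind = True.
Set busy = False.
All clauses satisfied.

alarm: False, armed: False, lock: True, rain: True, net: True, gpu: False, ready: False, busy: False, wind: True, cache: True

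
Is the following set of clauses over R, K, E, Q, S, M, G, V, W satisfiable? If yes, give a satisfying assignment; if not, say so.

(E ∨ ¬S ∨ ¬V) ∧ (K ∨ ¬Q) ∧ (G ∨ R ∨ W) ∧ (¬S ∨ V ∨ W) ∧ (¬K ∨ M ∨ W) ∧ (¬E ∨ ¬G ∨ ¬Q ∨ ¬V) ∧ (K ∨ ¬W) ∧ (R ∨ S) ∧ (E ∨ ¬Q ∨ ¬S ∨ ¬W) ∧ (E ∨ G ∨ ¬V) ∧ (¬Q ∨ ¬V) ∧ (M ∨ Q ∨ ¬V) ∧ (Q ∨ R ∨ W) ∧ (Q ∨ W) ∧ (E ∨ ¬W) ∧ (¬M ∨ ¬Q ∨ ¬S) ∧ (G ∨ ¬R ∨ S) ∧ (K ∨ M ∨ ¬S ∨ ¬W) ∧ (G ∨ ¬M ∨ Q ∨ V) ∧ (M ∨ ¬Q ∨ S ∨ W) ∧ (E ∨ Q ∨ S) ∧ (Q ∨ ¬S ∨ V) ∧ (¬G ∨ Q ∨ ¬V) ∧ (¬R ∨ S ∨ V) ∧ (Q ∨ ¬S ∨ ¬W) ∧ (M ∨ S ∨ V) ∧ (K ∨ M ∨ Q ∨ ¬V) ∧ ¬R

R: False, K: True, E: True, Q: True, S: True, M: False, G: True, V: False, W: True

Unit clause (¬R) forces R = False.
In (R ∨ S) only S is left, so S = True.
Try K = False:
  (K ∨ ¬Q) forces Q = False.
  (K ∨ ¬W) forces W = False.
  clause (Q ∨ R ∨ W) is falsified — backtrack.
So K = True.
Try E = False:
  (E ∨ ¬S ∨ ¬V) forces V = False.
  (¬S ∨ V ∨ W) forces W = True.
  clause (E ∨ ¬W) is falsified — backtrack.
So E = True.
Set Q = True.
  then (¬Q ∨ ¬V) forces V = False.
  then (¬M ∨ ¬Q ∨ ¬S) forces M = False.
  then (¬S ∨ V ∨ W) forces W = True.
Set G = True.
All clauses satisfied.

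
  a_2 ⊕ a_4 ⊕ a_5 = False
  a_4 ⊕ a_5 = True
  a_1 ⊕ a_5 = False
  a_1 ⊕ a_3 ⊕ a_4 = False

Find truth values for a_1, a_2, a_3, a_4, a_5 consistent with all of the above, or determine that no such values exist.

a_1 = False, a_2 = True, a_3 = True, a_4 = True, a_5 = False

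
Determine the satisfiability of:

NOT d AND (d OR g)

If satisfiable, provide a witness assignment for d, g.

d=F, g=T

  NOT d = True
  d OR g = True
Both conjuncts True, so the formula holds.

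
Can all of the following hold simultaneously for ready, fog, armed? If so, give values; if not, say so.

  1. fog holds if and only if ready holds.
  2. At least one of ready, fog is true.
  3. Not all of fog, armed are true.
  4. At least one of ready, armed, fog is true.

ready=T, fog=T, armed=F

  (1) fog=T, ready=T — same ✓
  (2) {ready, fog}: 2 true — at least one ✓
  (3) {fog, armed}: 1/2 true — not all ✓
  (4) {ready, armed, fog}: 2 true — at least one ✓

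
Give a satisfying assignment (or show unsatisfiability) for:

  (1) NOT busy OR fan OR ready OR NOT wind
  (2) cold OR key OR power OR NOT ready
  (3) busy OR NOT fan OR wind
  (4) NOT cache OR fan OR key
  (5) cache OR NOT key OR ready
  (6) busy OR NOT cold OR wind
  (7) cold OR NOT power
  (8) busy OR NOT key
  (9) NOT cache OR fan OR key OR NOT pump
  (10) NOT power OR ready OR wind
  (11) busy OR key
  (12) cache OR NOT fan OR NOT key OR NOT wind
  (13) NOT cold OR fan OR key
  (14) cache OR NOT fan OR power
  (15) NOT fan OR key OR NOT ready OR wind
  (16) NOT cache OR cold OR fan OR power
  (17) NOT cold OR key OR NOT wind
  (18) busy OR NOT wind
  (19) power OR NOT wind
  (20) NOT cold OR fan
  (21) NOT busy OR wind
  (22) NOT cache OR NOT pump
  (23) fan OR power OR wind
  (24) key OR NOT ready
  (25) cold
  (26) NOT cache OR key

Unit clause (cold) forces cold = True.
In (NOT cold OR fan) only fan is left, so fan = True.
Set pump = False.
Try power = False:
  (cache OR NOT fan OR power) forces cache = True.
  (power OR NOT wind) forces wind = False.
  (busy OR NOT fan OR wind) forces busy = True.
  clause (NOT busy OR wind) is falsified — backtrack.
So power = True.
Try busy = False:
  (busy OR NOT fan OR wind) forces wind = True.
  clause (busy OR NOT wind) is falsified — backtrack.
So busy = True.
  then (NOT busy OR wind) forces wind = True.
  then (NOT cold OR key OR NOT wind) forces key = True.
  then (cache OR NOT fan OR NOT key OR NOT wind) forces cache = True.
Set ready = False.
All clauses satisfied.

pump = False; power = True; fan = True; busy = True; cold = True; ready = False; cache = True; key = True; wind = True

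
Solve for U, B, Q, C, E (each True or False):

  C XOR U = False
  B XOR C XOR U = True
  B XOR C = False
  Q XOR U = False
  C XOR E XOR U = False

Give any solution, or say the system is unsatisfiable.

U: True, B: True, Q: True, C: True, E: False

C XOR U = T XOR T = False ✓
B XOR C XOR U = T XOR T XOR T = True ✓
B XOR C = T XOR T = False ✓
Q XOR U = T XOR T = False ✓
C XOR E XOR U = T XOR F XOR T = False ✓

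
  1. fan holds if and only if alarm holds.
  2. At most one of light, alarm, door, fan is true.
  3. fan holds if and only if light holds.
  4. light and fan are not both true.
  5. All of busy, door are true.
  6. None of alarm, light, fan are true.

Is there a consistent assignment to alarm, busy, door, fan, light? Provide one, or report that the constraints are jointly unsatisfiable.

alarm = False, busy = True, door = True, fan = False, light = False

  (1) fan=F, alarm=F — same ✓
  (2) {light, alarm, door, fan}: 1 true — at most one ✓
  (3) fan=F, light=F — same ✓
  (4) light=F, fan=F — not both ✓
  (5) {busy, door}: all 2 true ✓
  (6) {alarm, light, fan}: 0 true — none ✓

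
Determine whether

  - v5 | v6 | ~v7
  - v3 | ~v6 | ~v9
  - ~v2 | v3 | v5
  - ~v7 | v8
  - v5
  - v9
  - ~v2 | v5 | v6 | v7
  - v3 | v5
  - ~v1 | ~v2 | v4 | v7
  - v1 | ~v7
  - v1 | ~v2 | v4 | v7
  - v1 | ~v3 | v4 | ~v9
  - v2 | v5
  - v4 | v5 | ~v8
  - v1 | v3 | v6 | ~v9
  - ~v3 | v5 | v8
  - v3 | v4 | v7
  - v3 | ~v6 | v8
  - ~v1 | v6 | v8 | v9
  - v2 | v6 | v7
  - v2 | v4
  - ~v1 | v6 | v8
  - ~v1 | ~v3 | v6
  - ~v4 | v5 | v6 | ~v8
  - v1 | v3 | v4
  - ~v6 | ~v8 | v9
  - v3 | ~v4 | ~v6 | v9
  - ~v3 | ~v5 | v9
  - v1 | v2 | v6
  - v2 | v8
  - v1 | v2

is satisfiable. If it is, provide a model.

Unit clause (v5) forces v5 = True.
Unit clause (v9) forces v9 = True.
Set v1 = False.
  then (v1 | ~v7) forces v7 = False.
  then (v1 | v2) forces v2 = True.
  then (v1 | ~v2 | v4 | v7) forces v4 = True.
Try v3 = False:
  (v3 | ~v6 | ~v9) forces v6 = False.
  clause (v1 | v3 | v6 | ~v9) is falsified — backtrack.
So v3 = True.
Set v6 = True.
Set v8 = False.
All clauses satisfied.

v1 = False, v2 = True, v3 = True, v4 = True, v5 = True, v6 = True, v7 = False, v8 = False, v9 = True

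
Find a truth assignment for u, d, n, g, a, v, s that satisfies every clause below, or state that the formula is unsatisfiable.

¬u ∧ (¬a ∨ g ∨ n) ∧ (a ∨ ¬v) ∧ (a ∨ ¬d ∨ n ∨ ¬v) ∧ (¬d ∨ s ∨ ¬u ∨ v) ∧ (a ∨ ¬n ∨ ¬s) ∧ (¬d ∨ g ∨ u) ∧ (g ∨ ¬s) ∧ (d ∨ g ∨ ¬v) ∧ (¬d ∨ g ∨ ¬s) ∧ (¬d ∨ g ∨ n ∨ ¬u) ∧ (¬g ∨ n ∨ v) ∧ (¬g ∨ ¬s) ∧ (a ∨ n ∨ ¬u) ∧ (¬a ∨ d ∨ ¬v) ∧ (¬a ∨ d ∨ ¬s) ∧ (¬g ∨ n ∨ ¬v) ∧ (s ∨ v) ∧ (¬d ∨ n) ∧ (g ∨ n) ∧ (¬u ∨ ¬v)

u = False, d = True, n = True, g = True, a = True, v = True, s = False

Unit clause (¬u) forces u = False.
Set d = True.
  then (¬d ∨ g ∨ u) forces g = True.
  then (¬g ∨ ¬s) forces s = False.
  then (s ∨ v) forces v = True.
  then (¬d ∨ n) forces n = True.
  then (a ∨ ¬v) forces a = True.
All clauses satisfied.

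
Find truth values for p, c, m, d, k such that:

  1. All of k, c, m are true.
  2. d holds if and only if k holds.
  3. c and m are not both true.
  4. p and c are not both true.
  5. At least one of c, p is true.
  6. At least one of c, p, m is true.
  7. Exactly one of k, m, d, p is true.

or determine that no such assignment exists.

The formula is unsatisfiable.

Case m = True:
  (1) forces k = True.
  Constraint (7) is violated (k=T, m=T) — contradiction.
Case m = False:
  Constraint (1) is violated (m=F) — contradiction.
Both cases fail — unsatisfiable.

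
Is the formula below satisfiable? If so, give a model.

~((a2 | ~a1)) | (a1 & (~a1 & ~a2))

a1 = True, a2 = False

  ~((a2 | ~a1)) | (a1 & (~a1 & ~a2)) = True
    ~((a2 | ~a1)) = True
      a2 | ~a1 = False
        ~a1 = False
    a1 & (~a1 & ~a2) = False
      ~a1 & ~a2 = False
        ~a1 = False
        ~a2 = True
The formula evaluates to True.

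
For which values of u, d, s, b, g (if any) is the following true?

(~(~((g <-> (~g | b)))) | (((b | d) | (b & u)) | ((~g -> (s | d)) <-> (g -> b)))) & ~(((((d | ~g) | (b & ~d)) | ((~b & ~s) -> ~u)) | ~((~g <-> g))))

The conjunct ~(((((d | ~g) | (b & ~d)) | ((~b & ~s) -> ~u)) | ~((~g <-> g)))) is unsatisfiable on its own:
  g = True: this becomes ~((((d | (b & ~d)) | ((~b & ~s) -> ~u)) | True)) = False.
  g = False: this becomes ~((True | True)) = False.
So the whole conjunction is unsatisfiable.

No satisfying assignment exists.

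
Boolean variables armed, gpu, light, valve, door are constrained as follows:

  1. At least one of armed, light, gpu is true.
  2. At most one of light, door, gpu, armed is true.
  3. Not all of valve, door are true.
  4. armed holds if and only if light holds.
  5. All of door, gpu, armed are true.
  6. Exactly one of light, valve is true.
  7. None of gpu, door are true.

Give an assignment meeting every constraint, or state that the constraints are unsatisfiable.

UNSATISFIABLE

Case gpu = True:
  Constraint (7) is violated (gpu=T) — contradiction.
Case gpu = False:
  Constraint (5) is violated (gpu=F) — contradiction.
Both cases fail — unsatisfiable.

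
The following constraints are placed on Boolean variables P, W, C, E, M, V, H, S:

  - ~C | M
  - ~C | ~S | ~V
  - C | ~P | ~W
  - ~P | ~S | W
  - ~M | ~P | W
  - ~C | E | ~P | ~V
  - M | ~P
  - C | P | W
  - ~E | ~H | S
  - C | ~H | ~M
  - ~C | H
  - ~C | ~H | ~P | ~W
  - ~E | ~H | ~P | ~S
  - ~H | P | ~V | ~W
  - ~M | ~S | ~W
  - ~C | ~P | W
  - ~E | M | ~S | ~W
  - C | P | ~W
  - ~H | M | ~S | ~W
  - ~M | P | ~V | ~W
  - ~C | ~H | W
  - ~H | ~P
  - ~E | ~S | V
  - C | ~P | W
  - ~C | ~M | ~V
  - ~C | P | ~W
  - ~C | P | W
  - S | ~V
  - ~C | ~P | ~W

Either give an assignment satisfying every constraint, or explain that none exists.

The formula is unsatisfiable.

Case C = True:
  (~C | M) forces M = True.
  (~C | H) forces H = True.
  (~C | ~H | W) forces W = True.
  (~C | ~H | ~P | ~W) forces P = False.
  Clause (~C | P | ~W) is falsified — contradiction.
Case C = False:
  If P = True:
    (C | ~P | ~W) forces W = False.
    clause (C | ~P | W) is falsified.
  If P = False:
    (C | P | W) forces W = True.
    clause (C | P | ~W) is falsified.
  Every sub-case reaches a contradiction.
Both cases fail, so the formula is unsatisfiable.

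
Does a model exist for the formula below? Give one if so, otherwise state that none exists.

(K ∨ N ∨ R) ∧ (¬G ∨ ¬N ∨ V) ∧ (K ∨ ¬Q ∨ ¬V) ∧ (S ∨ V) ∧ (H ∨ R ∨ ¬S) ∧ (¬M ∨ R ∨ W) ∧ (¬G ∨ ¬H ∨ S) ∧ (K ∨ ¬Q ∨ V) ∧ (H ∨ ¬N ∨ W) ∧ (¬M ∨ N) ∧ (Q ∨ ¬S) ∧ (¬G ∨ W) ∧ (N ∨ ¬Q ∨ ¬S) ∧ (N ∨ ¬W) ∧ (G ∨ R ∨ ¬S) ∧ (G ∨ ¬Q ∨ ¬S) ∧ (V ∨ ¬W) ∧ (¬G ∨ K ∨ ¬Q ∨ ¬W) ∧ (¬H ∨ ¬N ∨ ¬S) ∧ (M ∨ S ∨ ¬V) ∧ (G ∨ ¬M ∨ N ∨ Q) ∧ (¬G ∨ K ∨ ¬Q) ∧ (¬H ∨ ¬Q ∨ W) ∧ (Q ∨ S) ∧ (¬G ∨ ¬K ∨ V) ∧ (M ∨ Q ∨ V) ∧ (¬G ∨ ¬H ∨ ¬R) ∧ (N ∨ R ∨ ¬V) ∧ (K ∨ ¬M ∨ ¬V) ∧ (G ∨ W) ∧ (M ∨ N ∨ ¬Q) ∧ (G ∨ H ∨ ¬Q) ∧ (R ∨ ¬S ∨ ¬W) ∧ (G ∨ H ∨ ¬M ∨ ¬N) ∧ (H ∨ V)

K: True; W: True; R: False; Q: True; H: True; V: True; N: True; M: True; S: False; G: False

Set K = True.
Try W = False:
  (¬G ∨ W) forces G = False.
  clause (G ∨ W) is falsified — backtrack.
So W = True.
  then (N ∨ ¬W) forces N = True.
  then (V ∨ ¬W) forces V = True.
Set R = False.
  then (R ∨ ¬S ∨ ¬W) forces S = False.
  then (M ∨ S ∨ ¬V) forces M = True.
  then (Q ∨ S) forces Q = True.
Set H = True.
  then (¬G ∨ ¬H ∨ S) forces G = False.
All clauses satisfied.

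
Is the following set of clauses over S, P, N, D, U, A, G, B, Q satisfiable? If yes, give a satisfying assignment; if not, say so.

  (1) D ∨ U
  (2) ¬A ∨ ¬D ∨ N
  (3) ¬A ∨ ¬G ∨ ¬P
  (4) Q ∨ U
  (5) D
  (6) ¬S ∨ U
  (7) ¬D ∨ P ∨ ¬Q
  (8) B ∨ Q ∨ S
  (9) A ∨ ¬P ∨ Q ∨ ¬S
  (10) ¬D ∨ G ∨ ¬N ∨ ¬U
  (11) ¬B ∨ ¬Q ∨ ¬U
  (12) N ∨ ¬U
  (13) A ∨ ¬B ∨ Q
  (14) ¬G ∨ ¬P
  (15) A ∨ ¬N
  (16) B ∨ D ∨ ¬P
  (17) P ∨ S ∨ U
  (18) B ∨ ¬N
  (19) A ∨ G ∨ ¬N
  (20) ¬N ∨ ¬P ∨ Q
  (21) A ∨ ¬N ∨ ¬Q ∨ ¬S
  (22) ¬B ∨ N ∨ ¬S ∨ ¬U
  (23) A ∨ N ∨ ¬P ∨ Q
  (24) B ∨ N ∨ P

Unit clause (D) forces D = True.
Set S = False.
Set P = True.
  then (¬G ∨ ¬P) forces G = False.
Set N = False.
  then (¬A ∨ ¬D ∨ N) forces A = False.
  then (N ∨ ¬U) forces U = False.
  then (A ∨ N ∨ ¬P ∨ Q) forces Q = True.
Set B = False.
All clauses satisfied.

S = False; P = True; N = False; D = True; U = False; A = False; G = False; B = False; Q = True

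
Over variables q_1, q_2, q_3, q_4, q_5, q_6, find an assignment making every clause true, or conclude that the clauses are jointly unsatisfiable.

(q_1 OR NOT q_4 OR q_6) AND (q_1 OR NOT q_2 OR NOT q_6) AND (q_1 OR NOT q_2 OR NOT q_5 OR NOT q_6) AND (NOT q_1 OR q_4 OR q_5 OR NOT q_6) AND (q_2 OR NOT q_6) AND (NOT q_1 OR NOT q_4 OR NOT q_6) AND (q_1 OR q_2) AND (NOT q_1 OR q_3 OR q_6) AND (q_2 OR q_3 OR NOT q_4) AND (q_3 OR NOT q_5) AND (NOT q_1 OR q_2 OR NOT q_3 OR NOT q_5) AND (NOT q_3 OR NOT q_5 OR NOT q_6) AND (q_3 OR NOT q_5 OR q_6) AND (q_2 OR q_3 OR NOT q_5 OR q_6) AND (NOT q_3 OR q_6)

q_1=F; q_2=T; q_3=F; q_4=F; q_5=F; q_6=F

Set q_1 = False.
  then (q_1 OR q_2) forces q_2 = True.
  then (q_1 OR NOT q_2 OR NOT q_6) forces q_6 = False.
  then (NOT q_3 OR q_6) forces q_3 = False.
  then (q_1 OR NOT q_4 OR q_6) forces q_4 = False.
  then (q_3 OR NOT q_5) forces q_5 = False.
All clauses satisfied.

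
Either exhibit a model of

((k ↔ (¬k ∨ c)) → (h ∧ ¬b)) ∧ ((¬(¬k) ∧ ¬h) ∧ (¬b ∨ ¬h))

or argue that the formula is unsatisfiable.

b = False, c = False, k = True, h = False

  (k ↔ (¬k ∨ c)) → (h ∧ ¬b) = True
    k ↔ (¬k ∨ c) = False
      ¬k ∨ c = False
        ¬k = False
    h ∧ ¬b = False
      ¬b = True
  (¬(¬k) ∧ ¬h) ∧ (¬b ∨ ¬h) = True
    ¬(¬k) ∧ ¬h = True
      ¬(¬k) = True
        ¬k = False
      ¬h = True
    ¬b ∨ ¬h = True
      ¬b = True
      ¬h = True
Both conjuncts True, so the formula holds.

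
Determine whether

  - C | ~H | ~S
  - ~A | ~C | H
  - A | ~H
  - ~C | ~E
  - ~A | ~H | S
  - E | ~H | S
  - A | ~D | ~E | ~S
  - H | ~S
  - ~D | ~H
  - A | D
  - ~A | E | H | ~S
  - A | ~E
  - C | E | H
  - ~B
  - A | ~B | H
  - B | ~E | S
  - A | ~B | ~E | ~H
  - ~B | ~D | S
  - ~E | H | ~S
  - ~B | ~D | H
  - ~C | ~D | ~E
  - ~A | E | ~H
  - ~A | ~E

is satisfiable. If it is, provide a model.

Unit clause (~B) forces B = False.
Set C = True.
  then (~C | ~E) forces E = False.
Try S = True:
  (H | ~S) forces H = True.
  (A | ~H) forces A = True.
  clause (~A | E | ~H) is falsified — backtrack.
So S = False.
  then (E | ~H | S) forces H = False.
  then (~A | ~C | H) forces A = False.
  then (A | D) forces D = True.
All clauses satisfied.

C: True; S: False; A: False; H: False; D: True; B: False; E: False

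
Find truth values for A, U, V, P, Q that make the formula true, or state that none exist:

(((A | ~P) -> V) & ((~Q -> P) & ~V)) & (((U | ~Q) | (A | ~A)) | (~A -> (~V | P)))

A = False, U = False, V = False, P = True, Q = True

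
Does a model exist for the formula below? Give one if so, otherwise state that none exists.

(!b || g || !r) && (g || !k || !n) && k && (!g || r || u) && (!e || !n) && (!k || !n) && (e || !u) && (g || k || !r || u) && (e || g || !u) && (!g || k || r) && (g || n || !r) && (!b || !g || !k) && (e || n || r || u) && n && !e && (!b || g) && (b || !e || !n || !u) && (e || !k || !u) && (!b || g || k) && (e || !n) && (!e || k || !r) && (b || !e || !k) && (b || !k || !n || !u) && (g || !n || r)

Case k = True:
  (!k || !n) forces n = False.
  Clause (n) is falsified — contradiction.
Case k = False:
  Clause (k) is falsified — contradiction.
Both cases fail, so the formula is unsatisfiable.

The formula is unsatisfiable.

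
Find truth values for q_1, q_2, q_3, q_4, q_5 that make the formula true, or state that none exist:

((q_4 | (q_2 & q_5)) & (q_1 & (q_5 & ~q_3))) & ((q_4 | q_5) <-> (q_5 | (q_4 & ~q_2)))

q_1 = True; q_2 = False; q_3 = False; q_4 = True; q_5 = True

  (q_4 | (q_2 & q_5)) & (q_1 & (q_5 & ~q_3)) = True
    q_4 | (q_2 & q_5) = True
      q_2 & q_5 = False
    q_1 & (q_5 & ~q_3) = True
      q_5 & ~q_3 = True
        ~q_3 = True
  (q_4 | q_5) <-> (q_5 | (q_4 & ~q_2)) = True
    q_4 | q_5 = True
    q_5 | (q_4 & ~q_2) = True
      q_4 & ~q_2 = True
        ~q_2 = True
Both conjuncts True, so the formula holds.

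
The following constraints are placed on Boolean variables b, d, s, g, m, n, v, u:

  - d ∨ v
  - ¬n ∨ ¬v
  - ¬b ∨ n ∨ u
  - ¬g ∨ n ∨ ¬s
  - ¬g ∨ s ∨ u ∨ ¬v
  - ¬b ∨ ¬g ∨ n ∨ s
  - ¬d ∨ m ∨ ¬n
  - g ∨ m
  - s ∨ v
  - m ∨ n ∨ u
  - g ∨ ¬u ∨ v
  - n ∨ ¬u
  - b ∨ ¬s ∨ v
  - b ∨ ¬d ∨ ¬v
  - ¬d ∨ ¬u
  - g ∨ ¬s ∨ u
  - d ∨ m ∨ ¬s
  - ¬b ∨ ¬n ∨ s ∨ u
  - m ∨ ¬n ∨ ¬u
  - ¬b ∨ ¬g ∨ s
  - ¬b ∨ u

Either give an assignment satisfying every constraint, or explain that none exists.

b = False; d = False; s = False; g = False; m = True; n = False; v = True; u = False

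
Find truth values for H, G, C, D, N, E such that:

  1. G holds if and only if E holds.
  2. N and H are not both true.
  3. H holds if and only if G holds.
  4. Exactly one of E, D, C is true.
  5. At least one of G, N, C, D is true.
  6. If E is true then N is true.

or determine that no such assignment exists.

H = False, G = False, C = False, D = True, N = True, E = False

  (1) G=F, E=F — same ✓
  (2) N=T, H=F — not both ✓
  (3) H=F, G=F — same ✓
  (4) {E, D, C}: 1 true — exactly one ✓
  (5) {G, N, C, D}: 2 true — at least one ✓
  (6) E=F ⇒ N: vacuous ✓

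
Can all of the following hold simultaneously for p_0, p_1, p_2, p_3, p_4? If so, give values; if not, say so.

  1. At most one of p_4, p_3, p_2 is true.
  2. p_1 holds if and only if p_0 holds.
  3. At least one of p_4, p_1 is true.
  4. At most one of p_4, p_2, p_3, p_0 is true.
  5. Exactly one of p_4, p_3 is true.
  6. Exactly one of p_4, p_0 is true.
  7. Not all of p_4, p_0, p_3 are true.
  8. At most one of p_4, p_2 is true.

p_0 = False, p_1 = False, p_2 = False, p_3 = False, p_4 = True

  (1) {p_4, p_3, p_2}: 1 true — at most one ✓
  (2) p_1=F, p_0=F — same ✓
  (3) {p_4, p_1}: 1 true — at least one ✓
  (4) {p_4, p_2, p_3, p_0}: 1 true — at most one ✓
  (5) {p_4, p_3}: 1 true — exactly one ✓
  (6) {p_4, p_0}: 1 true — exactly one ✓
  (7) {p_4, p_0, p_3}: 1/3 true — not all ✓
  (8) {p_4, p_2}: 1 true — at most one ✓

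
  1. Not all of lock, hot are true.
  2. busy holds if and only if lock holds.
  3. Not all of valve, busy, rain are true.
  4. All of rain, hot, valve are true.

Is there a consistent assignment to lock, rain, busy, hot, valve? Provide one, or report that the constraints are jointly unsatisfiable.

lock = False; rain = True; busy = False; hot = True; valve = True

  (1) {lock, hot}: 1/2 true — not all ✓
  (2) busy=F, lock=F — same ✓
  (3) {valve, busy, rain}: 2/3 true — not all ✓
  (4) {rain, hot, valve}: all 3 true ✓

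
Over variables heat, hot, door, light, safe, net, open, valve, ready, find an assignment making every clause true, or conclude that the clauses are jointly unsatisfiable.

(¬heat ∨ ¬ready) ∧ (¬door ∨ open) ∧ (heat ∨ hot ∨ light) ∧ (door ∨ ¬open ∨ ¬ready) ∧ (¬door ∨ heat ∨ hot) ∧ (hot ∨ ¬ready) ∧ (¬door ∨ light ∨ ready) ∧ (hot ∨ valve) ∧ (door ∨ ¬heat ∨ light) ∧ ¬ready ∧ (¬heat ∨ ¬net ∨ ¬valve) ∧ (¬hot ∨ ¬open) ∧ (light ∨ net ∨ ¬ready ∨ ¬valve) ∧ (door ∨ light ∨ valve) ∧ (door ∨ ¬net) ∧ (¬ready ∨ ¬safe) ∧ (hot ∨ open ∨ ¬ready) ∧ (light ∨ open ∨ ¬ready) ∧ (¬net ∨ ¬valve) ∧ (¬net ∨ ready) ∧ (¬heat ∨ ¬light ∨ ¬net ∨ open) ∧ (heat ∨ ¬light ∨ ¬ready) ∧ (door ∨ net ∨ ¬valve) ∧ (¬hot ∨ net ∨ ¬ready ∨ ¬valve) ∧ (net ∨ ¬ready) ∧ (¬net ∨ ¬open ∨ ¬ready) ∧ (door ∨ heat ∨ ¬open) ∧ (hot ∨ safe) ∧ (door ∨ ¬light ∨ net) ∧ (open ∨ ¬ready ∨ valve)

Unit clause (¬ready) forces ready = False.
In (¬net ∨ ready) only ¬net is left, so net = False.
Set heat = True.
Try hot = True:
  (¬hot ∨ ¬open) forces open = False.
  (¬door ∨ open) forces door = False.
  (door ∨ ¬heat ∨ light) forces light = True.
  clause (door ∨ ¬light ∨ net) is falsified — backtrack.
So hot = False.
  then (hot ∨ valve) forces valve = True.
  then (door ∨ net ∨ ¬valve) forces door = True.
  then (hot ∨ safe) forces safe = True.
  then (¬door ∨ open) forces open = True.
  then (¬door ∨ light ∨ ready) forces light = True.
All clauses satisfied.

heat = True, hot = False, door = True, light = True, safe = True, net = False, open = True, valve = True, ready = False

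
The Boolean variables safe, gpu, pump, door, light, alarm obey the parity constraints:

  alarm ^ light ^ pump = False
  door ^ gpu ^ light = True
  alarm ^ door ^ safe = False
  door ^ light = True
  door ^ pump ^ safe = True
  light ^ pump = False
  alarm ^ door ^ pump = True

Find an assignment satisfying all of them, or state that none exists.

safe=F, gpu=F, pump=T, door=F, light=T, alarm=F

alarm ^ light ^ pump = F ^ T ^ T = False ✓
door ^ gpu ^ light = F ^ F ^ T = True ✓
alarm ^ door ^ safe = F ^ F ^ F = False ✓
door ^ light = F ^ T = True ✓
door ^ pump ^ safe = F ^ T ^ F = True ✓
light ^ pump = T ^ T = False ✓
alarm ^ door ^ pump = F ^ F ^ T = True ✓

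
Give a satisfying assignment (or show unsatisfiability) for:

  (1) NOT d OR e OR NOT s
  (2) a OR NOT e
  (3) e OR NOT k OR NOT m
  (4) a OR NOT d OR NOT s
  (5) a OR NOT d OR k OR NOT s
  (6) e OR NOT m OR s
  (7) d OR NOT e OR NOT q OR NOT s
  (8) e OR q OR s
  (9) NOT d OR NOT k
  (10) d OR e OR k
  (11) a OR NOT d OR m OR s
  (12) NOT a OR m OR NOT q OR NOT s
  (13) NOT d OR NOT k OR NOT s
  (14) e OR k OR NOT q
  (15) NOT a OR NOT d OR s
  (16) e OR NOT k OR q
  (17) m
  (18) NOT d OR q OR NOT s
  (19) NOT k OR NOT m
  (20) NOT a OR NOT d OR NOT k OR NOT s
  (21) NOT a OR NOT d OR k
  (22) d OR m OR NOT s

s: False; m: True; q: False; d: False; e: True; a: True; k: False

Unit clause (m) forces m = True.
In (NOT k OR NOT m) only NOT k is left, so k = False.
Set s = False.
  then (e OR NOT m OR s) forces e = True.
  then (a OR NOT e) forces a = True.
  then (NOT a OR NOT d OR s) forces d = False.
Set q = False.
All clauses satisfied.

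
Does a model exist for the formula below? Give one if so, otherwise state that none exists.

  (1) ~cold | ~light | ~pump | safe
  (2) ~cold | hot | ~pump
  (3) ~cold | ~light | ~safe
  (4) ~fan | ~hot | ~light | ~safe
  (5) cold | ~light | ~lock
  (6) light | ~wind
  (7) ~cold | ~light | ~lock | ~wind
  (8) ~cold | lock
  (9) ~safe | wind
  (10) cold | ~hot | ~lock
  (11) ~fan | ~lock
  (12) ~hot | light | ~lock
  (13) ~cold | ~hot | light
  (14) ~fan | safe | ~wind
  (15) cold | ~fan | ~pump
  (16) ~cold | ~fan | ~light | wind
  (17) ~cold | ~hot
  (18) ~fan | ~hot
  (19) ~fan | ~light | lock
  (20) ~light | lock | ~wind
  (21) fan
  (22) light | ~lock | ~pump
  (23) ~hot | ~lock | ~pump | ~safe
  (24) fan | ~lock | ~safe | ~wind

light = False, hot = False, safe = False, cold = False, lock = False, fan = True, wind = False, pump = False

Unit clause (fan) forces fan = True.
In (~fan | ~lock) only ~lock is left, so lock = False.
In (~fan | ~hot) only ~hot is left, so hot = False.
In (~fan | ~light | lock) only ~light is left, so light = False.
In (light | ~wind) only ~wind is left, so wind = False.
In (~cold | lock) only ~cold is left, so cold = False.
In (~safe | wind) only ~safe is left, so safe = False.
In (cold | ~fan | ~pump) only ~pump is left, so pump = False.
All clauses satisfied.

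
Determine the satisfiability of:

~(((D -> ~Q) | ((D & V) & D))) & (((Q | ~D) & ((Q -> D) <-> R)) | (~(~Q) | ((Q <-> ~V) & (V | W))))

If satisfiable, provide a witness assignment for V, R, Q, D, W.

V = False, R = False, Q = True, D = True, W = False

  ~(((D -> ~Q) | ((D & V) & D))) = True
    (D -> ~Q) | ((D & V) & D) = False
      D -> ~Q = False
        ~Q = False
      (D & V) & D = False
        D & V = False
  ((Q | ~D) & ((Q -> D) <-> R)) | (~(~Q) | ((Q <-> ~V) & (V | W))) = True
    (Q | ~D) & ((Q -> D) <-> R) = False
      Q | ~D = True
        ~D = False
      (Q -> D) <-> R = False
        Q -> D = True
    ~(~Q) | ((Q <-> ~V) & (V | W)) = True
      ~(~Q) = True
        ~Q = False
      (Q <-> ~V) & (V | W) = False
        Q <-> ~V = True
          ~V = True
        V | W = False
Both conjuncts True, so the formula holds.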